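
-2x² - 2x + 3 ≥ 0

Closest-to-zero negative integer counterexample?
Testing negative integers from -1 downward:
x = -1: LHS = -2·(-1)² - 2·(-1) + 3 = 3; 3 ≥ 0 — holds
x = -2: LHS = -2·(-2)² - 2·(-2) + 3 = -1; -1 ≥ 0 — FAILS  ← closest negative counterexample to 0

Answer: x = -2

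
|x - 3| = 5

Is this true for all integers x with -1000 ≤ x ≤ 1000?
The claim fails at x = 0:
x = 0: LHS = |0 - 3| = |-3| = 3; 3 = 5 — FAILS

Because a single integer refutes it, the statement is false.

Answer: False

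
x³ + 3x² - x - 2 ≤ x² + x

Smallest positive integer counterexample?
Testing positive integers:
x = 1: LHS = 1³ + 3·1² - 1 - 2 = 1, RHS = 1² + 1 = 2; 1 ≤ 2 — holds
x = 2: LHS = 2³ + 3·2² - 2 - 2 = 16, RHS = 2² + 2 = 6; 16 ≤ 6 — FAILS  ← smallest positive counterexample

Answer: x = 2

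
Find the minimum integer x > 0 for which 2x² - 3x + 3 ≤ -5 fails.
Testing positive integers:
x = 1: LHS = 2·1² - 3·1 + 3 = 2; 2 ≤ -5 — FAILS  ← smallest positive counterexample

Answer: x = 1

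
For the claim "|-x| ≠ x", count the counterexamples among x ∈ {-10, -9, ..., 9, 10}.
Counterexamples in [-10, 10]: {0, 1, 2, 3, 4, 5, 6, 7, 8, 9, 10}.

Counting them gives 11 values.

Answer: 11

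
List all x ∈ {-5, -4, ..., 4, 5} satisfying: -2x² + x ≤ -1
Holds for: {-5, -4, -3, -2, -1, 1, 2, 3, 4, 5}
Fails for: {0}

Answer: {-5, -4, -3, -2, -1, 1, 2, 3, 4, 5}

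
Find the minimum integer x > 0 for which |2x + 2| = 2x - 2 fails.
Testing positive integers:
x = 1: LHS = |2·1 + 2| = |4| = 4, RHS = 2·1 - 2 = 0; 4 = 0 — FAILS  ← smallest positive counterexample

Answer: x = 1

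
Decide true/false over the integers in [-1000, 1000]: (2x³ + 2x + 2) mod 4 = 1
The claim fails at x = 0:
x = 0: LHS = (2·0³ + 2·0 + 2) mod 4 = 2 mod 4 = 2; 2 = 1 — FAILS

Because a single integer refutes it, the statement is false.

Answer: False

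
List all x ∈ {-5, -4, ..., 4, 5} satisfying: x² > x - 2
Over all integers in [-5, 5], LHS − RHS is smallest at x = 0, where it equals 2:
x = 0: LHS = 0² = 0, RHS = 0 - 2 = -2; 0 > -2 — holds
At the ends of the range:
x = -5: LHS = (-5)² = 25, RHS = (-5) - 2 = -7; 25 > -7 — holds
x = 5: LHS = 5² = 25, RHS = 5 - 2 = 3; 25 > 3 — holds
Hence LHS − RHS is never zero or negative, i.e. LHS > RHS throughout, so the relation holds for every integer in [-5, 5].

Answer: All integers in [-5, 5]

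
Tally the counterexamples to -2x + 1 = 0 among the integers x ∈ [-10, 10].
Counterexamples in [-10, 10]: {-10, -9, -8, -7, -6, -5, -4, -3, -2, -1, 0, 1, 2, 3, 4, 5, 6, 7, 8, 9, 10}.

Counting them gives 21 values.

Answer: 21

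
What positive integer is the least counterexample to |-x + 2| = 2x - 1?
Testing positive integers:
x = 1: LHS = |-1 + 2| = |1| = 1, RHS = 2·1 - 1 = 1; 1 = 1 — holds
x = 2: LHS = |-2 + 2| = |0| = 0, RHS = 2·2 - 1 = 3; 0 = 3 — FAILS  ← smallest positive counterexample

Answer: x = 2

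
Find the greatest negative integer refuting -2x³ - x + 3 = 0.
Testing negative integers from -1 downward:
x = -1: LHS = -2·(-1)³ - (-1) + 3 = 6; 6 = 0 — FAILS  ← closest negative counterexample to 0

Answer: x = -1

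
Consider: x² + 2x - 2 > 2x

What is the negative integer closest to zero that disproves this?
Testing negative integers from -1 downward:
x = -1: LHS = (-1)² + 2·(-1) - 2 = -3, RHS = 2·(-1) = -2; -3 > -2 — FAILS  ← closest negative counterexample to 0

Answer: x = -1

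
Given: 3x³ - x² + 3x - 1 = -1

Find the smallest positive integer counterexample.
Testing positive integers:
x = 1: LHS = 3·1³ - 1² + 3·1 - 1 = 4; 4 = -1 — FAILS  ← smallest positive counterexample

Answer: x = 1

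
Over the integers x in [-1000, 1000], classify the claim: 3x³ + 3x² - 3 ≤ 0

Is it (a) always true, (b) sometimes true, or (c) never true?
Holds at x = 0: LHS = 3·0³ + 3·0² - 3 = -3; -3 ≤ 0 — holds
Fails at x = 1: LHS = 3·1³ + 3·1² - 3 = 3; 3 ≤ 0 — FAILS
It is satisfied by some integers in the range but not all.

Answer: Sometimes true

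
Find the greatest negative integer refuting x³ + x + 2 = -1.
Testing negative integers from -1 downward:
x = -1: LHS = (-1)³ + (-1) + 2 = 0; 0 = -1 — FAILS  ← closest negative counterexample to 0

Answer: x = -1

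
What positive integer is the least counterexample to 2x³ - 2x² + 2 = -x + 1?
Testing positive integers:
x = 1: LHS = 2·1³ - 2·1² + 2 = 2, RHS = -1 + 1 = 0; 2 = 0 — FAILS  ← smallest positive counterexample

Answer: x = 1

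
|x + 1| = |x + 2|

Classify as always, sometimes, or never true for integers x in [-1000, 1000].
Track d = LHS − RHS over the integers in [-1000, 1000]. Equality would need d = 0, but d changes sign only between consecutive integers, jumping over 0:
x = -2: LHS = |(-2) + 1| = |-1| = 1, RHS = |(-2) + 2| = |0| = 0; 1 = 0 — FAILS  (d = 1)
x = -1: LHS = |(-1) + 1| = |0| = 0, RHS = |(-1) + 2| = |1| = 1; 0 = 1 — FAILS  (d = -1)
Away from these crossings d keeps a constant sign, and checking every integer in [-1000, 1000] confirms d ≠ 0 throughout. Hence the two sides are never equal, so the claimed relation (=) fails for every integer in [-1000, 1000].

No integer in the range satisfies it.

Answer: Never true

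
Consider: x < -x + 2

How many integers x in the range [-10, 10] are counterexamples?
Counterexamples in [-10, 10]: {1, 2, 3, 4, 5, 6, 7, 8, 9, 10}.

Counting them gives 10 values.

Answer: 10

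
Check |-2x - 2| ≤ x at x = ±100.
x = 100: LHS = |-2·100 - 2| = |-202| = 202; 202 ≤ 100 — FAILS
x = -100: LHS = |-2·(-100) - 2| = |198| = 198; 198 ≤ -100 — FAILS

Answer: No, fails for both x = 100 and x = -100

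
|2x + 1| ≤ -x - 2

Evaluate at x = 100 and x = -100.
x = 100: LHS = |2·100 + 1| = |201| = 201, RHS = -100 - 2 = -102; 201 ≤ -102 — FAILS
x = -100: LHS = |2·(-100) + 1| = |-199| = 199, RHS = -(-100) - 2 = 98; 199 ≤ 98 — FAILS

Answer: No, fails for both x = 100 and x = -100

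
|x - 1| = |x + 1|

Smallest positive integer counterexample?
Testing positive integers:
x = 1: LHS = |1 - 1| = |0| = 0, RHS = |1 + 1| = |2| = 2; 0 = 2 — FAILS  ← smallest positive counterexample

Answer: x = 1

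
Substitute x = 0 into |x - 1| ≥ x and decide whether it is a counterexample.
Substitute x = 0 into the relation:
x = 0: LHS = |0 - 1| = |-1| = 1; 1 ≥ 0 — holds

The claim holds here, so x = 0 is not a counterexample. (A counterexample exists elsewhere, e.g. x = 1.)

Answer: No, x = 0 is not a counterexample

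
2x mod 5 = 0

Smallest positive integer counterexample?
Testing positive integers:
x = 1: LHS = (2·1) mod 5 = 2 mod 5 = 2; 2 = 0 — FAILS  ← smallest positive counterexample

Answer: x = 1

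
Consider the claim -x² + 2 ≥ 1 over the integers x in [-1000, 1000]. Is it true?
The claim fails at x = 2:
x = 2: LHS = -2² + 2 = -2; -2 ≥ 1 — FAILS

Because a single integer refutes it, the statement is false.

Answer: False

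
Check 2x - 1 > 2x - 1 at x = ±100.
x = 100: LHS = 2·100 - 1 = 199, RHS = 2·100 - 1 = 199; 199 > 199 — FAILS
x = -100: LHS = 2·(-100) - 1 = -201, RHS = 2·(-100) - 1 = -201; -201 > -201 — FAILS

Answer: No, fails for both x = 100 and x = -100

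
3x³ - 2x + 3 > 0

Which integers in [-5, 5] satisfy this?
Holds for: {-1, 0, 1, 2, 3, 4, 5}
Fails for: {-5, -4, -3, -2}

Answer: {-1, 0, 1, 2, 3, 4, 5}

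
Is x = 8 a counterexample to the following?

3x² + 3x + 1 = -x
Substitute x = 8 into the relation:
x = 8: LHS = 3·8² + 3·8 + 1 = 217; 217 = -8 — FAILS

Since the claim fails at x = 8, this value is a counterexample.

Answer: Yes, x = 8 is a counterexample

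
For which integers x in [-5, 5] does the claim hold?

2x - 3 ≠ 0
Track d = LHS − RHS over the integers in [-5, 5]. Equality would need d = 0, but d changes sign only between consecutive integers, jumping over 0:
x = 1: LHS = 2·1 - 3 = -1; -1 ≠ 0 — holds  (d = -1)
x = 2: LHS = 2·2 - 3 = 1; 1 ≠ 0 — holds  (d = 1)
Away from these crossings d keeps a constant sign, and checking every integer in [-5, 5] confirms d ≠ 0 throughout. Hence the two sides are never equal, so the relation holds for every integer in [-5, 5].

Answer: All integers in [-5, 5]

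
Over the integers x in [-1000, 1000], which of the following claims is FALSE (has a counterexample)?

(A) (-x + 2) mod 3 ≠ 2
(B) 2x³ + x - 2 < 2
(A) x = 0: LHS = (-0 + 2) mod 3 = 2 mod 3 = 2; 2 ≠ 2 — FAILS
(B) x = 2: LHS = 2·2³ + 2 - 2 = 16; 16 < 2 — FAILS

Answer: Both A and B are false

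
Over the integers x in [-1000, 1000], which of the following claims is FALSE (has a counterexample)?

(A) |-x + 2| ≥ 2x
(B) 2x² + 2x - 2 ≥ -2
(A) x = 1: LHS = |-1 + 2| = |1| = 1, RHS = 2·1 = 2; 1 ≥ 2 — FAILS

(B) Over all integers in [-1000, 1000], LHS − RHS is smallest at x = 0, where it equals 0:
x = 0: LHS = 2·0² + 2·0 - 2 = -2; -2 ≥ -2 — holds
At the ends of the range:
x = -1000: LHS = 2·(-1000)² + 2·(-1000) - 2 = 1997998; 1997998 ≥ -2 — holds
x = 1000: LHS = 2·1000² + 2·1000 - 2 = 2001998; 2001998 ≥ -2 — holds
Hence LHS − RHS is never negative, i.e. LHS ≥ RHS throughout, so the relation holds for every integer in [-1000, 1000].

Only (A) has a counterexample.

Answer: A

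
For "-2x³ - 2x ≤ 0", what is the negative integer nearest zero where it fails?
Testing negative integers from -1 downward:
x = -1: LHS = -2·(-1)³ - 2·(-1) = 4; 4 ≤ 0 — FAILS  ← closest negative counterexample to 0

Answer: x = -1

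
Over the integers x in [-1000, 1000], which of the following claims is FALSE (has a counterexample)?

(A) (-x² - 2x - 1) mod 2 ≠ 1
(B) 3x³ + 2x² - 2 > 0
(A) x = 0: LHS = (-0² - 2·0 - 1) mod 2 = (-1) mod 2 = 1; 1 ≠ 1 — FAILS
(B) x = 0: LHS = 3·0³ + 2·0² - 2 = -2; -2 > 0 — FAILS

Answer: Both A and B are false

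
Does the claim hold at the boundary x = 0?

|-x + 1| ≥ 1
x = 0: LHS = |-0 + 1| = |1| = 1; 1 ≥ 1 — holds

The relation is satisfied at x = 0.

Answer: Yes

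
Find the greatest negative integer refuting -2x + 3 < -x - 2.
Testing negative integers from -1 downward:
x = -1: LHS = -2·(-1) + 3 = 5, RHS = -(-1) - 2 = -1; 5 < -1 — FAILS  ← closest negative counterexample to 0

Answer: x = -1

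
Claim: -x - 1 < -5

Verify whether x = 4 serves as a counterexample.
Substitute x = 4 into the relation:
x = 4: LHS = -4 - 1 = -5; -5 < -5 — FAILS

Since the claim fails at x = 4, this value is a counterexample.

Answer: Yes, x = 4 is a counterexample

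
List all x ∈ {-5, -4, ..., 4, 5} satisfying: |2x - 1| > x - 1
Over all integers in [-5, 5], LHS − RHS is smallest at x = 1, where it equals 1:
x = 1: LHS = |2·1 - 1| = |1| = 1, RHS = 1 - 1 = 0; 1 > 0 — holds
At the ends of the range:
x = -5: LHS = |2·(-5) - 1| = |-11| = 11, RHS = (-5) - 1 = -6; 11 > -6 — holds
x = 5: LHS = |2·5 - 1| = |9| = 9, RHS = 5 - 1 = 4; 9 > 4 — holds
Hence LHS − RHS is never zero or negative, i.e. LHS > RHS throughout, so the relation holds for every integer in [-5, 5].

Answer: All integers in [-5, 5]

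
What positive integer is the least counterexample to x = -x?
Testing positive integers:
x = 1: 1 = -1 — FAILS  ← smallest positive counterexample

Answer: x = 1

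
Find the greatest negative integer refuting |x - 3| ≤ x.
Testing negative integers from -1 downward:
x = -1: LHS = |(-1) - 3| = |-4| = 4; 4 ≤ -1 — FAILS  ← closest negative counterexample to 0

Answer: x = -1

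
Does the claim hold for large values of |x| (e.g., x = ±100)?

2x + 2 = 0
x = 100: LHS = 2·100 + 2 = 202; 202 = 0 — FAILS
x = -100: LHS = 2·(-100) + 2 = -198; -198 = 0 — FAILS

Answer: No, fails for both x = 100 and x = -100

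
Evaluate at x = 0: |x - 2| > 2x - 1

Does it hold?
x = 0: LHS = |0 - 2| = |-2| = 2, RHS = 2·0 - 1 = -1; 2 > -1 — holds

The relation is satisfied at x = 0.

Answer: Yes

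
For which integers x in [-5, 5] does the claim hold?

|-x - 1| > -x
Holds for: {0, 1, 2, 3, 4, 5}
Fails for: {-5, -4, -3, -2, -1}

Answer: {0, 1, 2, 3, 4, 5}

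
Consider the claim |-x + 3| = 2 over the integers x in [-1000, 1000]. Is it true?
The claim fails at x = 0:
x = 0: LHS = |-0 + 3| = |3| = 3; 3 = 2 — FAILS

Because a single integer refutes it, the statement is false.

Answer: False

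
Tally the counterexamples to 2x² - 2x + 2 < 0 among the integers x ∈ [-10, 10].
Counterexamples in [-10, 10]: {-10, -9, -8, -7, -6, -5, -4, -3, -2, -1, 0, 1, 2, 3, 4, 5, 6, 7, 8, 9, 10}.

Counting them gives 21 values.

Answer: 21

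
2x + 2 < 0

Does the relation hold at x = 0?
x = 0: LHS = 2·0 + 2 = 2; 2 < 0 — FAILS

The relation fails at x = 0, so x = 0 is a counterexample.

Answer: No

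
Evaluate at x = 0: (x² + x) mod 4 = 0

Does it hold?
x = 0: LHS = (0² + 0) mod 4 = 0 mod 4 = 0; 0 = 0 — holds

The relation is satisfied at x = 0.

Answer: Yes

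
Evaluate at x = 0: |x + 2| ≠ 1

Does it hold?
x = 0: LHS = |0 + 2| = |2| = 2; 2 ≠ 1 — holds

The relation is satisfied at x = 0.

Answer: Yes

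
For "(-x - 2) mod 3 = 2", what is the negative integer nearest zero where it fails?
Testing negative integers from -1 downward:
x = -1: LHS = (-(-1) - 2) mod 3 = (-1) mod 3 = 2; 2 = 2 — holds
x = -2: LHS = (-(-2) - 2) mod 3 = 0 mod 3 = 0; 0 = 2 — FAILS  ← closest negative counterexample to 0

Answer: x = -2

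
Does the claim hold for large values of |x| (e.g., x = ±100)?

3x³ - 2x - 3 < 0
x = 100: LHS = 3·100³ - 2·100 - 3 = 2999797; 2999797 < 0 — FAILS
x = -100: LHS = 3·(-100)³ - 2·(-100) - 3 = -2999803; -2999803 < 0 — holds

Answer: Partially: fails for x = 100, holds for x = -100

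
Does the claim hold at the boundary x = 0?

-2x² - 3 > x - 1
x = 0: LHS = -2·0² - 3 = -3, RHS = 0 - 1 = -1; -3 > -1 — FAILS

The relation fails at x = 0, so x = 0 is a counterexample.

Answer: No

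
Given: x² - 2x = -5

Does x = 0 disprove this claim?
Substitute x = 0 into the relation:
x = 0: LHS = 0² - 2·0 = 0; 0 = -5 — FAILS

Since the claim fails at x = 0, this value is a counterexample.

Answer: Yes, x = 0 is a counterexample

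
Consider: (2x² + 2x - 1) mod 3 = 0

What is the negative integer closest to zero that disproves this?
Testing negative integers from -1 downward:
x = -1: LHS = (2·(-1)² + 2·(-1) - 1) mod 3 = (-1) mod 3 = 2; 2 = 0 — FAILS  ← closest negative counterexample to 0

Answer: x = -1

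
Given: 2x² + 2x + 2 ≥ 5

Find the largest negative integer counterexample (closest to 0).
Testing negative integers from -1 downward:
x = -1: LHS = 2·(-1)² + 2·(-1) + 2 = 2; 2 ≥ 5 — FAILS  ← closest negative counterexample to 0

Answer: x = -1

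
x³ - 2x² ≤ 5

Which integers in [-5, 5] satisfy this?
Holds for: {-5, -4, -3, -2, -1, 0, 1, 2}
Fails for: {3, 4, 5}

Answer: {-5, -4, -3, -2, -1, 0, 1, 2}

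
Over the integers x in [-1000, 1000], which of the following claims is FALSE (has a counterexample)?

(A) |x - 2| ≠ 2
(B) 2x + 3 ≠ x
(A) x = 0: LHS = |0 - 2| = |-2| = 2; 2 ≠ 2 — FAILS
(B) x = -3: LHS = 2·(-3) + 3 = -3; -3 ≠ -3 — FAILS

Answer: Both A and B are false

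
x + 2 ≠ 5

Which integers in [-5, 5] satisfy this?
Holds for: {-5, -4, -3, -2, -1, 0, 1, 2, 4, 5}
Fails for: {3}

Answer: {-5, -4, -3, -2, -1, 0, 1, 2, 4, 5}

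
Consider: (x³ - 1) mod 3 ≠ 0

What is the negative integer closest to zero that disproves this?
Testing negative integers from -1 downward:
x = -1: LHS = ((-1)³ - 1) mod 3 = (-2) mod 3 = 1; 1 ≠ 0 — holds
x = -2: LHS = ((-2)³ - 1) mod 3 = (-9) mod 3 = 0; 0 ≠ 0 — FAILS  ← closest negative counterexample to 0

Answer: x = -2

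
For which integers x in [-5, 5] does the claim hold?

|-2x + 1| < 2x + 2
Holds for: {0, 1, 2, 3, 4, 5}
Fails for: {-5, -4, -3, -2, -1}

Answer: {0, 1, 2, 3, 4, 5}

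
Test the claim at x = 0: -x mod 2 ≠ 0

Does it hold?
x = 0: LHS = (-0) mod 2 = 0 mod 2 = 0; 0 ≠ 0 — FAILS

The relation fails at x = 0, so x = 0 is a counterexample.

Answer: No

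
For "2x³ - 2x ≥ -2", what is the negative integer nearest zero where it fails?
Testing negative integers from -1 downward:
x = -1: LHS = 2·(-1)³ - 2·(-1) = 0; 0 ≥ -2 — holds
x = -2: LHS = 2·(-2)³ - 2·(-2) = -12; -12 ≥ -2 — FAILS  ← closest negative counterexample to 0

Answer: x = -2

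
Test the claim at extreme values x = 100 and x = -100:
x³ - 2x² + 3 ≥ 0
x = 100: LHS = 100³ - 2·100² + 3 = 980003; 980003 ≥ 0 — holds
x = -100: LHS = (-100)³ - 2·(-100)² + 3 = -1019997; -1019997 ≥ 0 — FAILS

Answer: Partially: holds for x = 100, fails for x = -100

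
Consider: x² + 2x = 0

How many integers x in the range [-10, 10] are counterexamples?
Counterexamples in [-10, 10]: {-10, -9, -8, -7, -6, -5, -4, -3, -1, 1, 2, 3, 4, 5, 6, 7, 8, 9, 10}.

Counting them gives 19 values.

Answer: 19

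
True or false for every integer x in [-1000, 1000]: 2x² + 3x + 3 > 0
Over all integers in [-1000, 1000], LHS − RHS is smallest at x = -1, where it equals 2:
x = -1: LHS = 2·(-1)² + 3·(-1) + 3 = 2; 2 > 0 — holds
At the ends of the range:
x = -1000: LHS = 2·(-1000)² + 3·(-1000) + 3 = 1997003; 1997003 > 0 — holds
x = 1000: LHS = 2·1000² + 3·1000 + 3 = 2003003; 2003003 > 0 — holds
Hence LHS − RHS is never zero or negative, i.e. LHS > RHS throughout, so the relation holds for every integer in [-1000, 1000].

No counterexample exists.

Answer: True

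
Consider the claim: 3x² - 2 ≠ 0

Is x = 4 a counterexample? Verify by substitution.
Substitute x = 4 into the relation:
x = 4: LHS = 3·4² - 2 = 46; 46 ≠ 0 — holds

The relation holds at x = 4, so it is not a counterexample.

Answer: No, x = 4 is not a counterexample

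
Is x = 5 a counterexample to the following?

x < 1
Substitute x = 5 into the relation:
x = 5: 5 < 1 — FAILS

Since the claim fails at x = 5, this value is a counterexample.

Answer: Yes, x = 5 is a counterexample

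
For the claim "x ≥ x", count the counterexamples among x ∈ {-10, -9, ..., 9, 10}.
Over all integers in [-10, 10], LHS − RHS is smallest at x = 0, where it equals 0:
x = 0: 0 ≥ 0 — holds
At the ends of the range:
x = -10: -10 ≥ -10 — holds
x = 10: 10 ≥ 10 — holds
Hence LHS − RHS is never negative, i.e. LHS ≥ RHS throughout, so the relation holds for every integer in [-10, 10].

No counterexample appears in that range.

Answer: 0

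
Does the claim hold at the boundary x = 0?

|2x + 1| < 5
x = 0: LHS = |2·0 + 1| = |1| = 1; 1 < 5 — holds

The relation is satisfied at x = 0.

Answer: Yes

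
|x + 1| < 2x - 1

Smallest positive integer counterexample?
Testing positive integers:
x = 1: LHS = |1 + 1| = |2| = 2, RHS = 2·1 - 1 = 1; 2 < 1 — FAILS  ← smallest positive counterexample

Answer: x = 1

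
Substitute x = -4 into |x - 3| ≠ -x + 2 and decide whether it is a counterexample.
Substitute x = -4 into the relation:
x = -4: LHS = |(-4) - 3| = |-7| = 7, RHS = -(-4) + 2 = 6; 7 ≠ 6 — holds

The relation holds at x = -4, so it is not a counterexample.

Answer: No, x = -4 is not a counterexample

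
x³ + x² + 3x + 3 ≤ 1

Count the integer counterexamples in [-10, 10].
Counterexamples in [-10, 10]: {0, 1, 2, 3, 4, 5, 6, 7, 8, 9, 10}.

Counting them gives 11 values.

Answer: 11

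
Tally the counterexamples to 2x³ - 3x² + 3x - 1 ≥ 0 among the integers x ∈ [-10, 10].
Counterexamples in [-10, 10]: {-10, -9, -8, -7, -6, -5, -4, -3, -2, -1, 0}.

Counting them gives 11 values.

Answer: 11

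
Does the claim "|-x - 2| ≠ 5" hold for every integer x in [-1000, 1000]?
The claim fails at x = 3:
x = 3: LHS = |-3 - 2| = |-5| = 5; 5 ≠ 5 — FAILS

Because a single integer refutes it, the statement is false.

Answer: False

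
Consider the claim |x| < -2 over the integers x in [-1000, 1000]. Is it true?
The claim fails at x = 0:
x = 0: LHS = |0| = 0; 0 < -2 — FAILS

Because a single integer refutes it, the statement is false.

Answer: False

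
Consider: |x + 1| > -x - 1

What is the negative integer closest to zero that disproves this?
Testing negative integers from -1 downward:
x = -1: LHS = |(-1) + 1| = |0| = 0, RHS = -(-1) - 1 = 0; 0 > 0 — FAILS  ← closest negative counterexample to 0

Answer: x = -1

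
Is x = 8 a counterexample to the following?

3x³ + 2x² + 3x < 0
Substitute x = 8 into the relation:
x = 8: LHS = 3·8³ + 2·8² + 3·8 = 1688; 1688 < 0 — FAILS

Since the claim fails at x = 8, this value is a counterexample.

Answer: Yes, x = 8 is a counterexample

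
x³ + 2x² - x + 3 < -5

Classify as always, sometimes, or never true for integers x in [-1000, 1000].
Holds at x = -4: LHS = (-4)³ + 2·(-4)² - (-4) + 3 = -25; -25 < -5 — holds
Fails at x = 0: LHS = 0³ + 2·0² - 0 + 3 = 3; 3 < -5 — FAILS
It is satisfied by some integers in the range but not all.

Answer: Sometimes true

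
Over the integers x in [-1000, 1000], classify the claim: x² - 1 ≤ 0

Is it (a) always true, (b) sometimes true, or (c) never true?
Holds at x = 0: LHS = 0² - 1 = -1; -1 ≤ 0 — holds
Fails at x = 2: LHS = 2² - 1 = 3; 3 ≤ 0 — FAILS
It is satisfied by some integers in the range but not all.

Answer: Sometimes true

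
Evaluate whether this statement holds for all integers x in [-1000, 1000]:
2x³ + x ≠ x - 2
The claim fails at x = -1:
x = -1: LHS = 2·(-1)³ + (-1) = -3, RHS = (-1) - 2 = -3; -3 ≠ -3 — FAILS

Because a single integer refutes it, the statement is false.

Answer: False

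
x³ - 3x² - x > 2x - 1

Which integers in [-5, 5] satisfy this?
Holds for: {0, 4, 5}
Fails for: {-5, -4, -3, -2, -1, 1, 2, 3}

Answer: {0, 4, 5}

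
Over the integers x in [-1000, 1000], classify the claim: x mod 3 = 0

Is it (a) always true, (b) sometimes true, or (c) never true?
Holds at x = 0: LHS = 0 mod 3 = 0; 0 = 0 — holds
Fails at x = 1: LHS = 1 mod 3 = 1; 1 = 0 — FAILS
It is satisfied by some integers in the range but not all.

Answer: Sometimes true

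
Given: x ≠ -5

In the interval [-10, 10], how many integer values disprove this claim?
Counterexamples in [-10, 10]: {-5}.

Counting them gives 1 values.

Answer: 1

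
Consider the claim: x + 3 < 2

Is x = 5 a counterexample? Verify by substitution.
Substitute x = 5 into the relation:
x = 5: LHS = 5 + 3 = 8; 8 < 2 — FAILS

Since the claim fails at x = 5, this value is a counterexample.

Answer: Yes, x = 5 is a counterexample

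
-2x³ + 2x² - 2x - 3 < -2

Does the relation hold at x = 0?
x = 0: LHS = -2·0³ + 2·0² - 2·0 - 3 = -3; -3 < -2 — holds

The relation is satisfied at x = 0.

Answer: Yes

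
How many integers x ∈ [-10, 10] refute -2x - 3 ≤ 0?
Counterexamples in [-10, 10]: {-10, -9, -8, -7, -6, -5, -4, -3, -2}.

Counting them gives 9 values.

Answer: 9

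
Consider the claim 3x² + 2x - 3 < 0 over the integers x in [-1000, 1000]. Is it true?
The claim fails at x = 1:
x = 1: LHS = 3·1² + 2·1 - 3 = 2; 2 < 0 — FAILS

Because a single integer refutes it, the statement is false.

Answer: False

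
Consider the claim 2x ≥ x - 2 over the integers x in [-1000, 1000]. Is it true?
The claim fails at x = -3:
x = -3: LHS = 2·(-3) = -6, RHS = (-3) - 2 = -5; -6 ≥ -5 — FAILS

Because a single integer refutes it, the statement is false.

Answer: False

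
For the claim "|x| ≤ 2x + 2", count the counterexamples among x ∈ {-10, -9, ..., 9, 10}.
Counterexamples in [-10, 10]: {-10, -9, -8, -7, -6, -5, -4, -3, -2, -1}.

Counting them gives 10 values.

Answer: 10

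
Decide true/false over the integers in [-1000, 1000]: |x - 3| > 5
The claim fails at x = 0:
x = 0: LHS = |0 - 3| = |-3| = 3; 3 > 5 — FAILS

Because a single integer refutes it, the statement is false.

Answer: False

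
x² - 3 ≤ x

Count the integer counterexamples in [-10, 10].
Counterexamples in [-10, 10]: {-10, -9, -8, -7, -6, -5, -4, -3, -2, 3, 4, 5, 6, 7, 8, 9, 10}.

Counting them gives 17 values.

Answer: 17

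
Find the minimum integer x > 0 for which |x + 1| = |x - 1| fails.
Testing positive integers:
x = 1: LHS = |1 + 1| = |2| = 2, RHS = |1 - 1| = |0| = 0; 2 = 0 — FAILS  ← smallest positive counterexample

Answer: x = 1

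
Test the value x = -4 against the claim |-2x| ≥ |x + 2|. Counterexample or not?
Substitute x = -4 into the relation:
x = -4: LHS = |-2·(-4)| = |8| = 8, RHS = |(-4) + 2| = |-2| = 2; 8 ≥ 2 — holds

The claim holds here, so x = -4 is not a counterexample. (A counterexample exists elsewhere, e.g. x = 0.)

Answer: No, x = -4 is not a counterexample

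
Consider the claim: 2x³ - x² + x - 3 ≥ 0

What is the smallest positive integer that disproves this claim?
Testing positive integers:
x = 1: LHS = 2·1³ - 1² + 1 - 3 = -1; -1 ≥ 0 — FAILS  ← smallest positive counterexample

Answer: x = 1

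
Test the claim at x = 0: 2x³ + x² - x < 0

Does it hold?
x = 0: LHS = 2·0³ + 0² - 0 = 0; 0 < 0 — FAILS

The relation fails at x = 0, so x = 0 is a counterexample.

Answer: No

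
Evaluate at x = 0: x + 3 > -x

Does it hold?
x = 0: LHS = 0 + 3 = 3, RHS = -0 = 0; 3 > 0 — holds

The relation is satisfied at x = 0.

Answer: Yes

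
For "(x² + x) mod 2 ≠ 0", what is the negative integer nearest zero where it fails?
Testing negative integers from -1 downward:
x = -1: LHS = ((-1)² + (-1)) mod 2 = 0 mod 2 = 0; 0 ≠ 0 — FAILS  ← closest negative counterexample to 0

Answer: x = -1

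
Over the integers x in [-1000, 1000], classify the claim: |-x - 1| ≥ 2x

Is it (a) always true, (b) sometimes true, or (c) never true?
Holds at x = 0: LHS = |-0 - 1| = |-1| = 1, RHS = 2·0 = 0; 1 ≥ 0 — holds
Fails at x = 2: LHS = |-2 - 1| = |-3| = 3, RHS = 2·2 = 4; 3 ≥ 4 — FAILS
It is satisfied by some integers in the range but not all.

Answer: Sometimes true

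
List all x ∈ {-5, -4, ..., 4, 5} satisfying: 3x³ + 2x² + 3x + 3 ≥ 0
Holds for: {0, 1, 2, 3, 4, 5}
Fails for: {-5, -4, -3, -2, -1}

Answer: {0, 1, 2, 3, 4, 5}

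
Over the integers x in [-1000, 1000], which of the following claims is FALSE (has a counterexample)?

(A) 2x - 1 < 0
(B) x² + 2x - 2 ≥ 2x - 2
(A) x = 1: LHS = 2·1 - 1 = 1; 1 < 0 — FAILS

(B) Over all integers in [-1000, 1000], LHS − RHS is smallest at x = 0, where it equals 0:
x = 0: LHS = 0² + 2·0 - 2 = -2, RHS = 2·0 - 2 = -2; -2 ≥ -2 — holds
At the ends of the range:
x = -1000: LHS = (-1000)² + 2·(-1000) - 2 = 997998, RHS = 2·(-1000) - 2 = -2002; 997998 ≥ -2002 — holds
x = 1000: LHS = 1000² + 2·1000 - 2 = 1001998, RHS = 2·1000 - 2 = 1998; 1001998 ≥ 1998 — holds
Hence LHS − RHS is never negative, i.e. LHS ≥ RHS throughout, so the relation holds for every integer in [-1000, 1000].

Only (A) has a counterexample.

Answer: A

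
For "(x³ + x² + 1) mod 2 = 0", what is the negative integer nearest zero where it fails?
Testing negative integers from -1 downward:
x = -1: LHS = ((-1)³ + (-1)² + 1) mod 2 = 1 mod 2 = 1; 1 = 0 — FAILS  ← closest negative counterexample to 0

Answer: x = -1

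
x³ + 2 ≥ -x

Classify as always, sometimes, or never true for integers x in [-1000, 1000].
Holds at x = 0: LHS = 0³ + 2 = 2, RHS = -0 = 0; 2 ≥ 0 — holds
Fails at x = -2: LHS = (-2)³ + 2 = -6, RHS = -(-2) = 2; -6 ≥ 2 — FAILS
It is satisfied by some integers in the range but not all.

Answer: Sometimes true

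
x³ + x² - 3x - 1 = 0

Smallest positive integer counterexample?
Testing positive integers:
x = 1: LHS = 1³ + 1² - 3·1 - 1 = -2; -2 = 0 — FAILS  ← smallest positive counterexample

Answer: x = 1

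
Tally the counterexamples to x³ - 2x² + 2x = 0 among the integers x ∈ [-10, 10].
Counterexamples in [-10, 10]: {-10, -9, -8, -7, -6, -5, -4, -3, -2, -1, 1, 2, 3, 4, 5, 6, 7, 8, 9, 10}.

Counting them gives 20 values.

Answer: 20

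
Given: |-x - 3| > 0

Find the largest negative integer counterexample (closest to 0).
Testing negative integers from -1 downward:
x = -1: LHS = |-(-1) - 3| = |-2| = 2; 2 > 0 — holds
x = -2: LHS = |-(-2) - 3| = |-1| = 1; 1 > 0 — holds
x = -3: LHS = |-(-3) - 3| = |0| = 0; 0 > 0 — FAILS  ← closest negative counterexample to 0

Answer: x = -3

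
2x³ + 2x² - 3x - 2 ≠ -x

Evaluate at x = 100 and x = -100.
x = 100: LHS = 2·100³ + 2·100² - 3·100 - 2 = 2019698; 2019698 ≠ -100 — holds
x = -100: LHS = 2·(-100)³ + 2·(-100)² - 3·(-100) - 2 = -1979702, RHS = -(-100) = 100; -1979702 ≠ 100 — holds

Answer: Yes, holds for both x = 100 and x = -100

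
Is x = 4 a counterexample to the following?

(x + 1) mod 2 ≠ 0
Substitute x = 4 into the relation:
x = 4: LHS = (4 + 1) mod 2 = 5 mod 2 = 1; 1 ≠ 0 — holds

The claim holds here, so x = 4 is not a counterexample. (A counterexample exists elsewhere, e.g. x = 1.)

Answer: No, x = 4 is not a counterexample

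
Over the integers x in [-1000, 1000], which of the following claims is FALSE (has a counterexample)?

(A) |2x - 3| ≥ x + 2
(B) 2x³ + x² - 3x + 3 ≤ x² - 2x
(A) x = 1: LHS = |2·1 - 3| = |-1| = 1, RHS = 1 + 2 = 3; 1 ≥ 3 — FAILS
(B) x = 0: LHS = 2·0³ + 0² - 3·0 + 3 = 3, RHS = 0² - 2·0 = 0; 3 ≤ 0 — FAILS

Answer: Both A and B are false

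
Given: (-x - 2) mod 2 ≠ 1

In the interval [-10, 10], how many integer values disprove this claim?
Counterexamples in [-10, 10]: {-9, -7, -5, -3, -1, 1, 3, 5, 7, 9}.

Counting them gives 10 values.

Answer: 10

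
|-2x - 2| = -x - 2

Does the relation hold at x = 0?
x = 0: LHS = |-2·0 - 2| = |-2| = 2, RHS = -0 - 2 = -2; 2 = -2 — FAILS

The relation fails at x = 0, so x = 0 is a counterexample.

Answer: No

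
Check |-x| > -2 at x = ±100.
x = 100: LHS = |-100| = 100; 100 > -2 — holds
x = -100: LHS = |-(-100)| = |100| = 100; 100 > -2 — holds

Answer: Yes, holds for both x = 100 and x = -100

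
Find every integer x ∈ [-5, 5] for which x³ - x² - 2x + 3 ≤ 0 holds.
Holds for: {-5, -4, -3, -2}
Fails for: {-1, 0, 1, 2, 3, 4, 5}

Answer: {-5, -4, -3, -2}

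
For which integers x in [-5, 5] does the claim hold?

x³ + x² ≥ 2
Holds for: {1, 2, 3, 4, 5}
Fails for: {-5, -4, -3, -2, -1, 0}

Answer: {1, 2, 3, 4, 5}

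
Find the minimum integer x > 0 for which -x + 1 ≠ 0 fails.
Testing positive integers:
x = 1: LHS = -1 + 1 = 0; 0 ≠ 0 — FAILS  ← smallest positive counterexample

Answer: x = 1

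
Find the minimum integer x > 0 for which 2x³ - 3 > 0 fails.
Testing positive integers:
x = 1: LHS = 2·1³ - 3 = -1; -1 > 0 — FAILS  ← smallest positive counterexample

Answer: x = 1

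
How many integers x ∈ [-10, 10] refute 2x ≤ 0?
Counterexamples in [-10, 10]: {1, 2, 3, 4, 5, 6, 7, 8, 9, 10}.

Counting them gives 10 values.

Answer: 10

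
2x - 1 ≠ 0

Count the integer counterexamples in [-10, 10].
Track d = LHS − RHS over the integers in [-10, 10]. Equality would need d = 0, but d changes sign only between consecutive integers, jumping over 0:
x = 0: LHS = 2·0 - 1 = -1; -1 ≠ 0 — holds  (d = -1)
x = 1: LHS = 2·1 - 1 = 1; 1 ≠ 0 — holds  (d = 1)
Away from these crossings d keeps a constant sign, and checking every integer in [-10, 10] confirms d ≠ 0 throughout. Hence the two sides are never equal, so the relation holds for every integer in [-10, 10].

No counterexample appears in that range.

Answer: 0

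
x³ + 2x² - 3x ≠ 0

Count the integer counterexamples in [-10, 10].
Counterexamples in [-10, 10]: {-3, 0, 1}.

Counting them gives 3 values.

Answer: 3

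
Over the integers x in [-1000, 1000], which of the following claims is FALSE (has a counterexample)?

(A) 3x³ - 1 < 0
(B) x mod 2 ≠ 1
(A) x = 1: LHS = 3·1³ - 1 = 2; 2 < 0 — FAILS
(B) x = 1: LHS = 1 mod 2 = 1; 1 ≠ 1 — FAILS

Answer: Both A and B are false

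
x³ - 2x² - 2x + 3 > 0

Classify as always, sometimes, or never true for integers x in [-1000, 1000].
Holds at x = 0: LHS = 0³ - 2·0² - 2·0 + 3 = 3; 3 > 0 — holds
Fails at x = 1: LHS = 1³ - 2·1² - 2·1 + 3 = 0; 0 > 0 — FAILS
It is satisfied by some integers in the range but not all.

Answer: Sometimes true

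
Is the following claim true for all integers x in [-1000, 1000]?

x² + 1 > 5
The claim fails at x = 0:
x = 0: LHS = 0² + 1 = 1; 1 > 5 — FAILS

Because a single integer refutes it, the statement is false.

Answer: False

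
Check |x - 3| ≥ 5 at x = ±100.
x = 100: LHS = |100 - 3| = |97| = 97; 97 ≥ 5 — holds
x = -100: LHS = |(-100) - 3| = |-103| = 103; 103 ≥ 5 — holds

Answer: Yes, holds for both x = 100 and x = -100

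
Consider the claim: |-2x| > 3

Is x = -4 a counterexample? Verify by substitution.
Substitute x = -4 into the relation:
x = -4: LHS = |-2·(-4)| = |8| = 8; 8 > 3 — holds

The claim holds here, so x = -4 is not a counterexample. (A counterexample exists elsewhere, e.g. x = 0.)

Answer: No, x = -4 is not a counterexample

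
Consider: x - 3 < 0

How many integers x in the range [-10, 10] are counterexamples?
Counterexamples in [-10, 10]: {3, 4, 5, 6, 7, 8, 9, 10}.

Counting them gives 8 values.

Answer: 8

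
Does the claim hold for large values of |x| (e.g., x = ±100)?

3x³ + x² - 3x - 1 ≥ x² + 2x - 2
x = 100: LHS = 3·100³ + 100² - 3·100 - 1 = 3009699, RHS = 100² + 2·100 - 2 = 10198; 3009699 ≥ 10198 — holds
x = -100: LHS = 3·(-100)³ + (-100)² - 3·(-100) - 1 = -2989701, RHS = (-100)² + 2·(-100) - 2 = 9798; -2989701 ≥ 9798 — FAILS

Answer: Partially: holds for x = 100, fails for x = -100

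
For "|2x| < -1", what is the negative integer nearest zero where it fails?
Testing negative integers from -1 downward:
x = -1: LHS = |2·(-1)| = |-2| = 2; 2 < -1 — FAILS  ← closest negative counterexample to 0

Answer: x = -1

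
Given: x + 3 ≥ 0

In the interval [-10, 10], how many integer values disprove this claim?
Counterexamples in [-10, 10]: {-10, -9, -8, -7, -6, -5, -4}.

Counting them gives 7 values.

Answer: 7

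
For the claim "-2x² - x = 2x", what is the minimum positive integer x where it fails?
Testing positive integers:
x = 1: LHS = -2·1² - 1 = -3, RHS = 2·1 = 2; -3 = 2 — FAILS  ← smallest positive counterexample

Answer: x = 1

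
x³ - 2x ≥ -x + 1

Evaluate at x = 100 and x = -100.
x = 100: LHS = 100³ - 2·100 = 999800, RHS = -100 + 1 = -99; 999800 ≥ -99 — holds
x = -100: LHS = (-100)³ - 2·(-100) = -999800, RHS = -(-100) + 1 = 101; -999800 ≥ 101 — FAILS

Answer: Partially: holds for x = 100, fails for x = -100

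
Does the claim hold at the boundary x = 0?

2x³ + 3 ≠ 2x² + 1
x = 0: LHS = 2·0³ + 3 = 3, RHS = 2·0² + 1 = 1; 3 ≠ 1 — holds

The relation is satisfied at x = 0.

Answer: Yes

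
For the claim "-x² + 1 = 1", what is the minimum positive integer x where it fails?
Testing positive integers:
x = 1: LHS = -1² + 1 = 0; 0 = 1 — FAILS  ← smallest positive counterexample

Answer: x = 1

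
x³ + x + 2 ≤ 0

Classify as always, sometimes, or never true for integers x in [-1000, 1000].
Holds at x = -1: LHS = (-1)³ + (-1) + 2 = 0; 0 ≤ 0 — holds
Fails at x = 0: LHS = 0³ + 0 + 2 = 2; 2 ≤ 0 — FAILS
It is satisfied by some integers in the range but not all.

Answer: Sometimes true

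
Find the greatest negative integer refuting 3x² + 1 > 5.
Testing negative integers from -1 downward:
x = -1: LHS = 3·(-1)² + 1 = 4; 4 > 5 — FAILS  ← closest negative counterexample to 0

Answer: x = -1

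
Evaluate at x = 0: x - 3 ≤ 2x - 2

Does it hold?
x = 0: LHS = 0 - 3 = -3, RHS = 2·0 - 2 = -2; -3 ≤ -2 — holds

The relation is satisfied at x = 0.

Answer: Yes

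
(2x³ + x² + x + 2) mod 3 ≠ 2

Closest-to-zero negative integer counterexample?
Testing negative integers from -1 downward:
x = -1: LHS = (2·(-1)³ + (-1)² + (-1) + 2) mod 3 = 0 mod 3 = 0; 0 ≠ 2 — holds
x = -2: LHS = (2·(-2)³ + (-2)² + (-2) + 2) mod 3 = (-12) mod 3 = 0; 0 ≠ 2 — holds
x = -3: LHS = (2·(-3)³ + (-3)² + (-3) + 2) mod 3 = (-46) mod 3 = 2; 2 ≠ 2 — FAILS  ← closest negative counterexample to 0

Answer: x = -3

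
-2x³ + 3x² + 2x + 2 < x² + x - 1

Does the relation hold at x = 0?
x = 0: LHS = -2·0³ + 3·0² + 2·0 + 2 = 2, RHS = 0² + 0 - 1 = -1; 2 < -1 — FAILS

The relation fails at x = 0, so x = 0 is a counterexample.

Answer: No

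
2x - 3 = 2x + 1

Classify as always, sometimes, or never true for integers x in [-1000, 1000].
Over all integers in [-1000, 1000], LHS − RHS is always negative; it is closest to 0 at x = 0, where it equals -4:
x = 0: LHS = 2·0 - 3 = -3, RHS = 2·0 + 1 = 1; -3 = 1 — FAILS
At the ends of the range:
x = -1000: LHS = 2·(-1000) - 3 = -2003, RHS = 2·(-1000) + 1 = -1999; -2003 = -1999 — FAILS
x = 1000: LHS = 2·1000 - 3 = 1997, RHS = 2·1000 + 1 = 2001; 1997 = 2001 — FAILS
Hence LHS − RHS is never 0, i.e. the two sides are never equal, so the claimed relation (=) fails for every integer in [-1000, 1000].

No integer in the range satisfies it.

Answer: Never true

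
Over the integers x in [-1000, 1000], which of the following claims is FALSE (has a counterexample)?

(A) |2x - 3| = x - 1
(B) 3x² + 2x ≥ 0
(A) x = 0: LHS = |2·0 - 3| = |-3| = 3, RHS = 0 - 1 = -1; 3 = -1 — FAILS

(B) Over all integers in [-1000, 1000], LHS − RHS is smallest at x = 0, where it equals 0:
x = 0: LHS = 3·0² + 2·0 = 0; 0 ≥ 0 — holds
At the ends of the range:
x = -1000: LHS = 3·(-1000)² + 2·(-1000) = 2998000; 2998000 ≥ 0 — holds
x = 1000: LHS = 3·1000² + 2·1000 = 3002000; 3002000 ≥ 0 — holds
Hence LHS − RHS is never negative, i.e. LHS ≥ RHS throughout, so the relation holds for every integer in [-1000, 1000].

Only (A) has a counterexample.

Answer: A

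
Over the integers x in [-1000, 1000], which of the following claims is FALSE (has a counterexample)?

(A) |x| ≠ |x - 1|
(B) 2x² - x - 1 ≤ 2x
(A) Track d = LHS − RHS over the integers in [-1000, 1000]. Equality would need d = 0, but d changes sign only between consecutive integers, jumping over 0:
x = 0: LHS = |0| = 0, RHS = |0 - 1| = |-1| = 1; 0 ≠ 1 — holds  (d = -1)
x = 1: LHS = |1| = 1, RHS = |1 - 1| = |0| = 0; 1 ≠ 0 — holds  (d = 1)
Away from these crossings d keeps a constant sign, and checking every integer in [-1000, 1000] confirms d ≠ 0 throughout. Hence the two sides are never equal, so the relation holds for every integer in [-1000, 1000].

(B) x = -1: LHS = 2·(-1)² - (-1) - 1 = 2, RHS = 2·(-1) = -2; 2 ≤ -2 — FAILS

Only (B) has a counterexample.

Answer: B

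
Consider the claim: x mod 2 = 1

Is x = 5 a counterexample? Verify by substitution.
Substitute x = 5 into the relation:
x = 5: LHS = 5 mod 2 = 1; 1 = 1 — holds

The claim holds here, so x = 5 is not a counterexample. (A counterexample exists elsewhere, e.g. x = 0.)

Answer: No, x = 5 is not a counterexample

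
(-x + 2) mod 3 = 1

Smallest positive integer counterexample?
Testing positive integers:
x = 1: LHS = (-1 + 2) mod 3 = 1 mod 3 = 1; 1 = 1 — holds
x = 2: LHS = (-2 + 2) mod 3 = 0 mod 3 = 0; 0 = 1 — FAILS  ← smallest positive counterexample

Answer: x = 2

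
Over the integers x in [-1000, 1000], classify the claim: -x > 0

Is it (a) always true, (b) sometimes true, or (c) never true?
Holds at x = -1: LHS = -(-1) = 1; 1 > 0 — holds
Fails at x = 0: LHS = -0 = 0; 0 > 0 — FAILS
It is satisfied by some integers in the range but not all.

Answer: Sometimes true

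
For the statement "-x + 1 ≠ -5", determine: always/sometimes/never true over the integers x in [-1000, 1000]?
Holds at x = 0: LHS = -0 + 1 = 1; 1 ≠ -5 — holds
Fails at x = 6: LHS = -6 + 1 = -5; -5 ≠ -5 — FAILS
It is satisfied by some integers in the range but not all.

Answer: Sometimes true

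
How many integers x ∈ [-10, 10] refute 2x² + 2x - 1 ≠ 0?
Track d = LHS − RHS over the integers in [-10, 10]. Equality would need d = 0, but d changes sign only between consecutive integers, jumping over 0:
x = -2: LHS = 2·(-2)² + 2·(-2) - 1 = 3; 3 ≠ 0 — holds  (d = 3)
x = -1: LHS = 2·(-1)² + 2·(-1) - 1 = -1; -1 ≠ 0 — holds  (d = -1)
x = 0: LHS = 2·0² + 2·0 - 1 = -1; -1 ≠ 0 — holds  (d = -1)
x = 1: LHS = 2·1² + 2·1 - 1 = 3; 3 ≠ 0 — holds  (d = 3)
Away from these crossings d keeps a constant sign, and checking every integer in [-10, 10] confirms d ≠ 0 throughout. Hence the two sides are never equal, so the relation holds for every integer in [-10, 10].

No counterexample appears in that range.

Answer: 0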